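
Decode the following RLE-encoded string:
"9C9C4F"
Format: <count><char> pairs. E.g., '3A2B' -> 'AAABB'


Expanding each <count><char> pair:
  9C -> 'CCCCCCCCC'
  9C -> 'CCCCCCCCC'
  4F -> 'FFFF'

Decoded = CCCCCCCCCCCCCCCCCCFFFF


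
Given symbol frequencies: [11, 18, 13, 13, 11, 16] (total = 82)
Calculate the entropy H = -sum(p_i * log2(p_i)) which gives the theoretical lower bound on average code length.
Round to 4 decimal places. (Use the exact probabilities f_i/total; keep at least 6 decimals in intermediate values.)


Per-symbol terms -p_i * log2(p_i) with p_i = f_i/82:
  p = 11/82 = 0.134146: log2(p) = -2.898120, -p*log2(p) = 0.388772
  p = 18/82 = 0.219512: log2(p) = -2.187627, -p*log2(p) = 0.480211
  p = 13/82 = 0.158537: log2(p) = -2.657112, -p*log2(p) = 0.421250
  p = 13/82 = 0.158537: log2(p) = -2.657112, -p*log2(p) = 0.421250
  p = 11/82 = 0.134146: log2(p) = -2.898120, -p*log2(p) = 0.388772
  p = 16/82 = 0.195122: log2(p) = -2.357552, -p*log2(p) = 0.460010
H = 0.388772 + 0.480211 + 0.421250 + 0.421250 + 0.388772 + 0.460010 = 2.560265

H = 2.5603 bits/symbol


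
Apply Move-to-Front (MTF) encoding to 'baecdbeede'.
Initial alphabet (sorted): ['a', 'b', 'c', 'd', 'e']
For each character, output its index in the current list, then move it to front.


MTF encoding:
'b': index 1 in ['a', 'b', 'c', 'd', 'e'] -> ['b', 'a', 'c', 'd', 'e']
'a': index 1 in ['b', 'a', 'c', 'd', 'e'] -> ['a', 'b', 'c', 'd', 'e']
'e': index 4 in ['a', 'b', 'c', 'd', 'e'] -> ['e', 'a', 'b', 'c', 'd']
'c': index 3 in ['e', 'a', 'b', 'c', 'd'] -> ['c', 'e', 'a', 'b', 'd']
'd': index 4 in ['c', 'e', 'a', 'b', 'd'] -> ['d', 'c', 'e', 'a', 'b']
'b': index 4 in ['d', 'c', 'e', 'a', 'b'] -> ['b', 'd', 'c', 'e', 'a']
'e': index 3 in ['b', 'd', 'c', 'e', 'a'] -> ['e', 'b', 'd', 'c', 'a']
'e': index 0 in ['e', 'b', 'd', 'c', 'a'] -> ['e', 'b', 'd', 'c', 'a']
'd': index 2 in ['e', 'b', 'd', 'c', 'a'] -> ['d', 'e', 'b', 'c', 'a']
'e': index 1 in ['d', 'e', 'b', 'c', 'a'] -> ['e', 'd', 'b', 'c', 'a']


Output: [1, 1, 4, 3, 4, 4, 3, 0, 2, 1]


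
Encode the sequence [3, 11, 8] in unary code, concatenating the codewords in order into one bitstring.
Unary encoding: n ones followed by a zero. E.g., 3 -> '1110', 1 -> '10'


Encode each number as n ones followed by a terminating 0:
  3 -> 1110 (4 bits)
  11 -> 111111111110 (12 bits)
  8 -> 111111110 (9 bits)
Total length = 4 + 12 + 9 = 25 bits.

Unary([3, 11, 8]) = 1110111111111110111111110 (25 bits)


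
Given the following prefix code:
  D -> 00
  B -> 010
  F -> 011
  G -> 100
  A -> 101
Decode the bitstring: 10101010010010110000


Decoding step by step:
Bits 101 -> A
Bits 010 -> B
Bits 100 -> G
Bits 100 -> G
Bits 101 -> A
Bits 100 -> G
Bits 00 -> D


Decoded message: ABGGAGD


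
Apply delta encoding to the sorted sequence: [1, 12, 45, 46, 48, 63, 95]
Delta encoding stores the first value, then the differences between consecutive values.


First value: 1
Deltas:
  12 - 1 = 11
  45 - 12 = 33
  46 - 45 = 1
  48 - 46 = 2
  63 - 48 = 15
  95 - 63 = 32


Delta encoded: [1, 11, 33, 1, 2, 15, 32]


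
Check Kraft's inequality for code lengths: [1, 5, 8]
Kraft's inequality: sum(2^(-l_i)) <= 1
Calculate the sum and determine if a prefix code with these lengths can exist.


Sum = 2^(-1) + 2^(-5) + 2^(-8)
    = 0.5 + 0.03125 + 0.00390625
    = 137/256 = 0.53515625
Since 0.53515625 <= 1, Kraft's inequality IS satisfied.
A prefix code with these lengths CAN exist.

Kraft sum = 0.53515625. Satisfied.


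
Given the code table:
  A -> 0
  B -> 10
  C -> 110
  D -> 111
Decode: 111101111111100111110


Decoding:
111 -> D
10 -> B
111 -> D
111 -> D
110 -> C
0 -> A
111 -> D
110 -> C


Result: DBDDCADC


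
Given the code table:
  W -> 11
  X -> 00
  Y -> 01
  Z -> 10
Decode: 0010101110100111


Decoding:
00 -> X
10 -> Z
10 -> Z
11 -> W
10 -> Z
10 -> Z
01 -> Y
11 -> W


Result: XZZWZZYW


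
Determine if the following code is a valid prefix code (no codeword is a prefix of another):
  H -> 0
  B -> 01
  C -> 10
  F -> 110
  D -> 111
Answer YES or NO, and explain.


Checking each pair (does one codeword prefix another?):
  H='0' vs B='01': prefix -- VIOLATION

NO -- this is NOT a valid prefix code. H (0) is a prefix of B (01).


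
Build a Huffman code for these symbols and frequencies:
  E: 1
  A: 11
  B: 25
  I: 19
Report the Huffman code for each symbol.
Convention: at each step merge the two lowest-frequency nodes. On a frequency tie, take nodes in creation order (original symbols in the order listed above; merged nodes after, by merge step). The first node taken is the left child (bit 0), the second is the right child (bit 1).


Huffman tree construction:
Step 1: Merge E(1) + A(11) = 12
Step 2: Merge (E+A)(12) + I(19) = 31
Step 3: Merge B(25) + ((E+A)+I)(31) = 56
Read each symbol's code off the tree from the root (left child = 0, right child = 1).

Codes:
  E: 100 (length 3)
  A: 101 (length 3)
  B: 0 (length 1)
  I: 11 (length 2)
Average code length: 99/56 = 1.7679 bits/symbol


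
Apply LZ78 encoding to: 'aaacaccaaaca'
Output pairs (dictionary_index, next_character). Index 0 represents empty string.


LZ78 encoding steps:
Dictionary: {0: ''}
Step 1: w='' (idx 0), next='a' -> output (0, 'a'), add 'a' as idx 1
Step 2: w='a' (idx 1), next='a' -> output (1, 'a'), add 'aa' as idx 2
Step 3: w='' (idx 0), next='c' -> output (0, 'c'), add 'c' as idx 3
Step 4: w='a' (idx 1), next='c' -> output (1, 'c'), add 'ac' as idx 4
Step 5: w='c' (idx 3), next='a' -> output (3, 'a'), add 'ca' as idx 5
Step 6: w='aa' (idx 2), next='c' -> output (2, 'c'), add 'aac' as idx 6
Step 7: w='a' (idx 1), end of input -> output (1, '')


Encoded: [(0, 'a'), (1, 'a'), (0, 'c'), (1, 'c'), (3, 'a'), (2, 'c'), (1, '')]


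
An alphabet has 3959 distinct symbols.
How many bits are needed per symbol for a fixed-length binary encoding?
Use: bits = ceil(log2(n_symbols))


log2(3959) = 11.9509
Bracket: 2^11 = 2048 < 3959 <= 2^12 = 4096
So ceil(log2(3959)) = 12

bits = ceil(log2(3959)) = ceil(11.9509) = 12 bits


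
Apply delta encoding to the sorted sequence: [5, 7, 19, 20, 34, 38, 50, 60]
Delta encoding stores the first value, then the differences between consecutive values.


First value: 5
Deltas:
  7 - 5 = 2
  19 - 7 = 12
  20 - 19 = 1
  34 - 20 = 14
  38 - 34 = 4
  50 - 38 = 12
  60 - 50 = 10


Delta encoded: [5, 2, 12, 1, 14, 4, 12, 10]


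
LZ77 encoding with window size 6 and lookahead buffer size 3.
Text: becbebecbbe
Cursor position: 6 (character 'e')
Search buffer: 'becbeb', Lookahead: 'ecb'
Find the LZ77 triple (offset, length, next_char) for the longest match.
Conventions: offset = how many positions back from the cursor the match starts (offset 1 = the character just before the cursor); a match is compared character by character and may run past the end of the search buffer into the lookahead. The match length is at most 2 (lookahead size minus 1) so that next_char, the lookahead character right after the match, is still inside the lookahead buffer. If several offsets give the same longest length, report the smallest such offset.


Try each offset into the search buffer:
  offset=1 (pos 5, char 'b'): match length 0
  offset=2 (pos 4, char 'e'): match length 1
  offset=3 (pos 3, char 'b'): match length 0
  offset=4 (pos 2, char 'c'): match length 0
  offset=5 (pos 1, char 'e'): match length 2
  offset=6 (pos 0, char 'b'): match length 0
Longest match has length 2 at offset 5.
next_char = character at position 6 + 2 = 8 -> 'b'

Best match: offset=5, length=2 (matching 'ec' starting at position 1)
LZ77 triple: (5, 2, 'b')


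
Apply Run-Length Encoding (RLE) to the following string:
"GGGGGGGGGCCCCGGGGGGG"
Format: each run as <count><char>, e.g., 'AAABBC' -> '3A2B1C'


Scanning runs left to right:
  i=0: run of 'G' x 9 -> '9G'
  i=9: run of 'C' x 4 -> '4C'
  i=13: run of 'G' x 7 -> '7G'

RLE = 9G4C7G


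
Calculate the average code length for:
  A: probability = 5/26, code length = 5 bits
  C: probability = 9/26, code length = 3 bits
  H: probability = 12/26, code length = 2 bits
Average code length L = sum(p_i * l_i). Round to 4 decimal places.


Weighted contributions p_i * l_i:
  A: (5/26) * 5 = 25/26
  C: (9/26) * 3 = 27/26
  H: (12/26) * 2 = 24/26
Sum = (25 + 27 + 24)/26 = 76/26

L = 76/26 = 2.9231 bits/symbol


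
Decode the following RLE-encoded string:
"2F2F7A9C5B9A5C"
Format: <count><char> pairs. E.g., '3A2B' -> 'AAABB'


Expanding each <count><char> pair:
  2F -> 'FF'
  2F -> 'FF'
  7A -> 'AAAAAAA'
  9C -> 'CCCCCCCCC'
  5B -> 'BBBBB'
  9A -> 'AAAAAAAAA'
  5C -> 'CCCCC'

Decoded = FFFFAAAAAAACCCCCCCCCBBBBBAAAAAAAAACCCCC


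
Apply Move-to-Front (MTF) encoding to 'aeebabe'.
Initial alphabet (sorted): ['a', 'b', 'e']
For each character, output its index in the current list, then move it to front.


MTF encoding:
'a': index 0 in ['a', 'b', 'e'] -> ['a', 'b', 'e']
'e': index 2 in ['a', 'b', 'e'] -> ['e', 'a', 'b']
'e': index 0 in ['e', 'a', 'b'] -> ['e', 'a', 'b']
'b': index 2 in ['e', 'a', 'b'] -> ['b', 'e', 'a']
'a': index 2 in ['b', 'e', 'a'] -> ['a', 'b', 'e']
'b': index 1 in ['a', 'b', 'e'] -> ['b', 'a', 'e']
'e': index 2 in ['b', 'a', 'e'] -> ['e', 'b', 'a']


Output: [0, 2, 0, 2, 2, 1, 2]


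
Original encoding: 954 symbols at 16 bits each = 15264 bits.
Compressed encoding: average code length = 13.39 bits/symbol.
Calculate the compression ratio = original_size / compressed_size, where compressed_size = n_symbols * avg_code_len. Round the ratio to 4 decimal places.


original_size = n_symbols * orig_bits = 954 * 16 = 15264 bits
compressed_size = n_symbols * avg_code_len = 954 * 13.39 = 12774.06 bits
ratio = original_size / compressed_size = 15264 / 12774.06 = 1.1949

Compression ratio = 1.1949


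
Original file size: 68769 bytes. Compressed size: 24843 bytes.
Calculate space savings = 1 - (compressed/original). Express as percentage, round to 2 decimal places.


ratio = compressed/original = 24843/68769 = 0.361253
savings = 1 - ratio = 1 - 0.361253 = 0.638747
as a percentage: 0.638747 * 100 = 63.87%

Space savings = 1 - 24843/68769 = 63.87%


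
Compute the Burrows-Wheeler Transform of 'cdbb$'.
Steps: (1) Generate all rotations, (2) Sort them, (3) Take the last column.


Rotations (sorted):
  0: $cdbb -> last char: b
  1: b$cdb -> last char: b
  2: bb$cd -> last char: d
  3: cdbb$ -> last char: $
  4: dbb$c -> last char: c


BWT = bbd$c


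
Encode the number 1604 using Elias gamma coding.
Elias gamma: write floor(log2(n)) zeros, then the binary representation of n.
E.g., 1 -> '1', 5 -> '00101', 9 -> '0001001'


num_bits = floor(log2(1604)) + 1 = 11
leading_zeros = num_bits - 1 = 10
binary(1604) = 11001000100

Elias gamma(1604) = '0000000000' + '11001000100' = 000000000011001000100 (21 bits)


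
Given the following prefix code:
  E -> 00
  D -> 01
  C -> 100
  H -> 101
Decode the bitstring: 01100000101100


Decoding step by step:
Bits 01 -> D
Bits 100 -> C
Bits 00 -> E
Bits 01 -> D
Bits 01 -> D
Bits 100 -> C


Decoded message: DCEDDC


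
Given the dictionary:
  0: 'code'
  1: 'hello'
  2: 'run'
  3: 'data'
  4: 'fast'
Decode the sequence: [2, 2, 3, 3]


Look up each index in the dictionary:
  2 -> 'run'
  2 -> 'run'
  3 -> 'data'
  3 -> 'data'

Decoded: "run run data data"


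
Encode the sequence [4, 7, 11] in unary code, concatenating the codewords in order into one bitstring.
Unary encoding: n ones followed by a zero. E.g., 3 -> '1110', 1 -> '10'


Encode each number as n ones followed by a terminating 0:
  4 -> 11110 (5 bits)
  7 -> 11111110 (8 bits)
  11 -> 111111111110 (12 bits)
Total length = 5 + 8 + 12 = 25 bits.

Unary([4, 7, 11]) = 1111011111110111111111110 (25 bits)


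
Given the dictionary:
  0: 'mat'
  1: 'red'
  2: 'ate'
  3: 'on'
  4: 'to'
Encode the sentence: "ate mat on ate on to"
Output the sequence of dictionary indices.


Look up each word in the dictionary:
  'ate' -> 2
  'mat' -> 0
  'on' -> 3
  'ate' -> 2
  'on' -> 3
  'to' -> 4

Encoded: [2, 0, 3, 2, 3, 4]


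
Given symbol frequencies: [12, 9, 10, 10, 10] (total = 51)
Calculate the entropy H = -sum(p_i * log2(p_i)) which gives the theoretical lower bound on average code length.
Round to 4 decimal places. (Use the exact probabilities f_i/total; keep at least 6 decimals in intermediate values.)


Per-symbol terms -p_i * log2(p_i) with p_i = f_i/51:
  p = 12/51 = 0.235294: log2(p) = -2.087463, -p*log2(p) = 0.491168
  p = 9/51 = 0.176471: log2(p) = -2.502500, -p*log2(p) = 0.441618
  p = 10/51 = 0.196078: log2(p) = -2.350497, -p*log2(p) = 0.460882
  p = 10/51 = 0.196078: log2(p) = -2.350497, -p*log2(p) = 0.460882
  p = 10/51 = 0.196078: log2(p) = -2.350497, -p*log2(p) = 0.460882
H = 0.491168 + 0.441618 + 0.460882 + 0.460882 + 0.460882 = 2.315432

H = 2.3154 bits/symbol


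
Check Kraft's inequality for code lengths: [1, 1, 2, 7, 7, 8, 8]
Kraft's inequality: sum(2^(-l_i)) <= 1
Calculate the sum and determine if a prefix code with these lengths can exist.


Sum = 2^(-1) + 2^(-1) + 2^(-2) + 2^(-7) + 2^(-7) + 2^(-8) + 2^(-8)
    = 0.5 + 0.5 + 0.25 + 0.0078125 + 0.0078125 + 0.00390625 + 0.00390625
    = 326/256 = 1.2734375
Since 1.2734375 > 1, Kraft's inequality is NOT satisfied.
A prefix code with these lengths CANNOT exist.

Kraft sum = 1.2734375. Not satisfied.


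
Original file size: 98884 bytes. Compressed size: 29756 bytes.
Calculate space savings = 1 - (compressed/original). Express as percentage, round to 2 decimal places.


ratio = compressed/original = 29756/98884 = 0.300918
savings = 1 - ratio = 1 - 0.300918 = 0.699082
as a percentage: 0.699082 * 100 = 69.91%

Space savings = 1 - 29756/98884 = 69.91%


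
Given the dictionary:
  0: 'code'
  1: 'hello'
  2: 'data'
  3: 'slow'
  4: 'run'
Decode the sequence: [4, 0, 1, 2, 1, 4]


Look up each index in the dictionary:
  4 -> 'run'
  0 -> 'code'
  1 -> 'hello'
  2 -> 'data'
  1 -> 'hello'
  4 -> 'run'

Decoded: "run code hello data hello run"


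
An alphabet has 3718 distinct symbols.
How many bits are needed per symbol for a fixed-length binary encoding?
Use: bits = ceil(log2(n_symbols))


log2(3718) = 11.8603
Bracket: 2^11 = 2048 < 3718 <= 2^12 = 4096
So ceil(log2(3718)) = 12

bits = ceil(log2(3718)) = ceil(11.8603) = 12 bits


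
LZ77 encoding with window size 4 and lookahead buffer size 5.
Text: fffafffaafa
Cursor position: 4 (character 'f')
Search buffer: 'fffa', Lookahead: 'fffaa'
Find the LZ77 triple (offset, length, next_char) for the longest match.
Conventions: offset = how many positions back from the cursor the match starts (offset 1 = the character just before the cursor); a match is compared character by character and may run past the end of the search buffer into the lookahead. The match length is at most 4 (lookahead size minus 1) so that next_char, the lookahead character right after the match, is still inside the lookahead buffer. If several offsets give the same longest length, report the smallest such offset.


Try each offset into the search buffer:
  offset=1 (pos 3, char 'a'): match length 0
  offset=2 (pos 2, char 'f'): match length 1
  offset=3 (pos 1, char 'f'): match length 2
  offset=4 (pos 0, char 'f'): match length 4
Longest match has length 4 at offset 4.
next_char = character at position 4 + 4 = 8 -> 'a'

Best match: offset=4, length=4 (matching 'fffa' starting at position 0)
LZ77 triple: (4, 4, 'a')


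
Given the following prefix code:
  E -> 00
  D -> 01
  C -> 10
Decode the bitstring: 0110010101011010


Decoding step by step:
Bits 01 -> D
Bits 10 -> C
Bits 01 -> D
Bits 01 -> D
Bits 01 -> D
Bits 01 -> D
Bits 10 -> C
Bits 10 -> C


Decoded message: DCDDDDCC


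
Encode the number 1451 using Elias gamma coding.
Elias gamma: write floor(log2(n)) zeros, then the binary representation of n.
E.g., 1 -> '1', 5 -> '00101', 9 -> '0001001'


num_bits = floor(log2(1451)) + 1 = 11
leading_zeros = num_bits - 1 = 10
binary(1451) = 10110101011

Elias gamma(1451) = '0000000000' + '10110101011' = 000000000010110101011 (21 bits)


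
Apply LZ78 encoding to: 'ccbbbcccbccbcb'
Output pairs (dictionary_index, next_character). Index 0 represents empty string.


LZ78 encoding steps:
Dictionary: {0: ''}
Step 1: w='' (idx 0), next='c' -> output (0, 'c'), add 'c' as idx 1
Step 2: w='c' (idx 1), next='b' -> output (1, 'b'), add 'cb' as idx 2
Step 3: w='' (idx 0), next='b' -> output (0, 'b'), add 'b' as idx 3
Step 4: w='b' (idx 3), next='c' -> output (3, 'c'), add 'bc' as idx 4
Step 5: w='c' (idx 1), next='c' -> output (1, 'c'), add 'cc' as idx 5
Step 6: w='bc' (idx 4), next='c' -> output (4, 'c'), add 'bcc' as idx 6
Step 7: w='bc' (idx 4), next='b' -> output (4, 'b'), add 'bcb' as idx 7


Encoded: [(0, 'c'), (1, 'b'), (0, 'b'), (3, 'c'), (1, 'c'), (4, 'c'), (4, 'b')]


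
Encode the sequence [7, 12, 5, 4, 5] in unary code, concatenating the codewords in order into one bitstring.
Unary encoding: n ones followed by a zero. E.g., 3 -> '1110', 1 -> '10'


Encode each number as n ones followed by a terminating 0:
  7 -> 11111110 (8 bits)
  12 -> 1111111111110 (13 bits)
  5 -> 111110 (6 bits)
  4 -> 11110 (5 bits)
  5 -> 111110 (6 bits)
Total length = 8 + 13 + 6 + 5 + 6 = 38 bits.

Unary([7, 12, 5, 4, 5]) = 11111110111111111111011111011110111110 (38 bits)


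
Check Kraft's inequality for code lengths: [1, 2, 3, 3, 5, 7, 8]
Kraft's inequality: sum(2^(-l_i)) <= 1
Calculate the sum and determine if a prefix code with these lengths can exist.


Sum = 2^(-1) + 2^(-2) + 2^(-3) + 2^(-3) + 2^(-5) + 2^(-7) + 2^(-8)
    = 0.5 + 0.25 + 0.125 + 0.125 + 0.03125 + 0.0078125 + 0.00390625
    = 267/256 = 1.04296875
Since 1.04296875 > 1, Kraft's inequality is NOT satisfied.
A prefix code with these lengths CANNOT exist.

Kraft sum = 1.04296875. Not satisfied.


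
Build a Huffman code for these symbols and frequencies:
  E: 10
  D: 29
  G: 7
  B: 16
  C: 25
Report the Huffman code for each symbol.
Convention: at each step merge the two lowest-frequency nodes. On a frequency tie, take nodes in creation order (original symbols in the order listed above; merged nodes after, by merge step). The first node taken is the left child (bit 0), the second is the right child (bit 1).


Huffman tree construction:
Step 1: Merge G(7) + E(10) = 17
Step 2: Merge B(16) + (G+E)(17) = 33
Step 3: Merge C(25) + D(29) = 54
Step 4: Merge (B+(G+E))(33) + (C+D)(54) = 87
Read each symbol's code off the tree from the root (left child = 0, right child = 1).

Codes:
  E: 011 (length 3)
  D: 11 (length 2)
  G: 010 (length 3)
  B: 00 (length 2)
  C: 10 (length 2)
Average code length: 191/87 = 2.1954 bits/symbol


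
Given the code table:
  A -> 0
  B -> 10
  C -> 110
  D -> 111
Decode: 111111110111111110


Decoding:
111 -> D
111 -> D
110 -> C
111 -> D
111 -> D
110 -> C


Result: DDCDDC


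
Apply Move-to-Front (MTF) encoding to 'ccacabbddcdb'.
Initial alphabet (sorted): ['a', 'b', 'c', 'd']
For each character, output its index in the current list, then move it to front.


MTF encoding:
'c': index 2 in ['a', 'b', 'c', 'd'] -> ['c', 'a', 'b', 'd']
'c': index 0 in ['c', 'a', 'b', 'd'] -> ['c', 'a', 'b', 'd']
'a': index 1 in ['c', 'a', 'b', 'd'] -> ['a', 'c', 'b', 'd']
'c': index 1 in ['a', 'c', 'b', 'd'] -> ['c', 'a', 'b', 'd']
'a': index 1 in ['c', 'a', 'b', 'd'] -> ['a', 'c', 'b', 'd']
'b': index 2 in ['a', 'c', 'b', 'd'] -> ['b', 'a', 'c', 'd']
'b': index 0 in ['b', 'a', 'c', 'd'] -> ['b', 'a', 'c', 'd']
'd': index 3 in ['b', 'a', 'c', 'd'] -> ['d', 'b', 'a', 'c']
'd': index 0 in ['d', 'b', 'a', 'c'] -> ['d', 'b', 'a', 'c']
'c': index 3 in ['d', 'b', 'a', 'c'] -> ['c', 'd', 'b', 'a']
'd': index 1 in ['c', 'd', 'b', 'a'] -> ['d', 'c', 'b', 'a']
'b': index 2 in ['d', 'c', 'b', 'a'] -> ['b', 'd', 'c', 'a']


Output: [2, 0, 1, 1, 1, 2, 0, 3, 0, 3, 1, 2]


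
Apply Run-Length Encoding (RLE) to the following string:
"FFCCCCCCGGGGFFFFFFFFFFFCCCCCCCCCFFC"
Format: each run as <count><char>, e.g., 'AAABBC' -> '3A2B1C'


Scanning runs left to right:
  i=0: run of 'F' x 2 -> '2F'
  i=2: run of 'C' x 6 -> '6C'
  i=8: run of 'G' x 4 -> '4G'
  i=12: run of 'F' x 11 -> '11F'
  i=23: run of 'C' x 9 -> '9C'
  i=32: run of 'F' x 2 -> '2F'
  i=34: run of 'C' x 1 -> '1C'

RLE = 2F6C4G11F9C2F1C


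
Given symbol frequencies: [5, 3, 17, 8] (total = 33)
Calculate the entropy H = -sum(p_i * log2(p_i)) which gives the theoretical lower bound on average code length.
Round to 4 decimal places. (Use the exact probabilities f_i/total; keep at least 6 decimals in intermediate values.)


Per-symbol terms -p_i * log2(p_i) with p_i = f_i/33:
  p = 5/33 = 0.151515: log2(p) = -2.722466, -p*log2(p) = 0.412495
  p = 3/33 = 0.090909: log2(p) = -3.459432, -p*log2(p) = 0.314494
  p = 17/33 = 0.515152: log2(p) = -0.956931, -p*log2(p) = 0.492965
  p = 8/33 = 0.242424: log2(p) = -2.044394, -p*log2(p) = 0.495611
H = 0.412495 + 0.314494 + 0.492965 + 0.495611 = 1.715565

H = 1.7156 bits/symbol


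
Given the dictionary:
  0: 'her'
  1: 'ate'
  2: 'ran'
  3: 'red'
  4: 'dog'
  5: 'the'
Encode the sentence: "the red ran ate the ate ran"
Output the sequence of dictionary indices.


Look up each word in the dictionary:
  'the' -> 5
  'red' -> 3
  'ran' -> 2
  'ate' -> 1
  'the' -> 5
  'ate' -> 1
  'ran' -> 2

Encoded: [5, 3, 2, 1, 5, 1, 2]


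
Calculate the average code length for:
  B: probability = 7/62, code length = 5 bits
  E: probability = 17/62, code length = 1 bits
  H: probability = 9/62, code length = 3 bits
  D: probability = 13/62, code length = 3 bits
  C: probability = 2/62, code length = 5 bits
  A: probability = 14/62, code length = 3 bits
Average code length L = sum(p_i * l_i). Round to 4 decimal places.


Weighted contributions p_i * l_i:
  B: (7/62) * 5 = 35/62
  E: (17/62) * 1 = 17/62
  H: (9/62) * 3 = 27/62
  D: (13/62) * 3 = 39/62
  C: (2/62) * 5 = 10/62
  A: (14/62) * 3 = 42/62
Sum = (35 + 17 + 27 + 39 + 10 + 42)/62 = 170/62

L = 170/62 = 2.7419 bits/symbol


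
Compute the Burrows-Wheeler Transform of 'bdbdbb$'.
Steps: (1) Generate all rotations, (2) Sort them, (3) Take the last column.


Rotations (sorted):
  0: $bdbdbb -> last char: b
  1: b$bdbdb -> last char: b
  2: bb$bdbd -> last char: d
  3: bdbb$bd -> last char: d
  4: bdbdbb$ -> last char: $
  5: dbb$bdb -> last char: b
  6: dbdbb$b -> last char: b


BWT = bbdd$bb


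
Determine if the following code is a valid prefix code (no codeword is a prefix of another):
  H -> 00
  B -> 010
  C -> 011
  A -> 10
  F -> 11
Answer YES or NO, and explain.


Checking each pair (does one codeword prefix another?):
  H='00' vs B='010': no prefix
  H='00' vs C='011': no prefix
  H='00' vs A='10': no prefix
  H='00' vs F='11': no prefix
  B='010' vs H='00': no prefix
  B='010' vs C='011': no prefix
  B='010' vs A='10': no prefix
  B='010' vs F='11': no prefix
  C='011' vs H='00': no prefix
  C='011' vs B='010': no prefix
  C='011' vs A='10': no prefix
  C='011' vs F='11': no prefix
  A='10' vs H='00': no prefix
  A='10' vs B='010': no prefix
  A='10' vs C='011': no prefix
  A='10' vs F='11': no prefix
  F='11' vs H='00': no prefix
  F='11' vs B='010': no prefix
  F='11' vs C='011': no prefix
  F='11' vs A='10': no prefix
No violation found over all pairs.

YES -- this is a valid prefix code. No codeword is a prefix of any other codeword.


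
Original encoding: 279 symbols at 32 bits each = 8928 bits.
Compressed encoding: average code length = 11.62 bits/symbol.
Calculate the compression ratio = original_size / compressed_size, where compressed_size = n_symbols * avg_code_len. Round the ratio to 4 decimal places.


original_size = n_symbols * orig_bits = 279 * 32 = 8928 bits
compressed_size = n_symbols * avg_code_len = 279 * 11.62 = 3241.98 bits
ratio = original_size / compressed_size = 8928 / 3241.98 = 2.7539

Compression ratio = 2.7539


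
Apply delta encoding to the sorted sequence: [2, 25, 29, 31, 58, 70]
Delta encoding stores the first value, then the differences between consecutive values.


First value: 2
Deltas:
  25 - 2 = 23
  29 - 25 = 4
  31 - 29 = 2
  58 - 31 = 27
  70 - 58 = 12


Delta encoded: [2, 23, 4, 2, 27, 12]


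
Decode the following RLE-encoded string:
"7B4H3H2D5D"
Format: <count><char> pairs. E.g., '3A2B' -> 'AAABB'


Expanding each <count><char> pair:
  7B -> 'BBBBBBB'
  4H -> 'HHHH'
  3H -> 'HHH'
  2D -> 'DD'
  5D -> 'DDDDD'

Decoded = BBBBBBBHHHHHHHDDDDDDD


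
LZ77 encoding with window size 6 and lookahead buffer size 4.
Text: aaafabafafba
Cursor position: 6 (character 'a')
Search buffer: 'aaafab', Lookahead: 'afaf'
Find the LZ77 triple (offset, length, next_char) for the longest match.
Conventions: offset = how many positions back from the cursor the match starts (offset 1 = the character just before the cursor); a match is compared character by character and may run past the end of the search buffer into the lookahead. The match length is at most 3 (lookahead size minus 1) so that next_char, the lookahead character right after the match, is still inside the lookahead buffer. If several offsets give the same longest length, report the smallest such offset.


Try each offset into the search buffer:
  offset=1 (pos 5, char 'b'): match length 0
  offset=2 (pos 4, char 'a'): match length 1
  offset=3 (pos 3, char 'f'): match length 0
  offset=4 (pos 2, char 'a'): match length 3
  offset=5 (pos 1, char 'a'): match length 1
  offset=6 (pos 0, char 'a'): match length 1
Longest match has length 3 at offset 4.
next_char = character at position 6 + 3 = 9 -> 'f'

Best match: offset=4, length=3 (matching 'afa' starting at position 2)
LZ77 triple: (4, 3, 'f')


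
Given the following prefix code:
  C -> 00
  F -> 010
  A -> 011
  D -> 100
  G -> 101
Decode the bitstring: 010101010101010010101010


Decoding step by step:
Bits 010 -> F
Bits 101 -> G
Bits 010 -> F
Bits 101 -> G
Bits 010 -> F
Bits 010 -> F
Bits 101 -> G
Bits 010 -> F


Decoded message: FGFGFFGF


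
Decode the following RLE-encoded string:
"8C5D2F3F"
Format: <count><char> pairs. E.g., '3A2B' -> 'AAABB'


Expanding each <count><char> pair:
  8C -> 'CCCCCCCC'
  5D -> 'DDDDD'
  2F -> 'FF'
  3F -> 'FFF'

Decoded = CCCCCCCCDDDDDFFFFF


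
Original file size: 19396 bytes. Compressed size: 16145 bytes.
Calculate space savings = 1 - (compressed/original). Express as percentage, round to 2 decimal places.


ratio = compressed/original = 16145/19396 = 0.832388
savings = 1 - ratio = 1 - 0.832388 = 0.167612
as a percentage: 0.167612 * 100 = 16.76%

Space savings = 1 - 16145/19396 = 16.76%


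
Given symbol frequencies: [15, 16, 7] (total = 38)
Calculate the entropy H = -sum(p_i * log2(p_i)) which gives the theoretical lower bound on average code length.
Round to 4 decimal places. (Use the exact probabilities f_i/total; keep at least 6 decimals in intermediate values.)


Per-symbol terms -p_i * log2(p_i) with p_i = f_i/38:
  p = 15/38 = 0.394737: log2(p) = -1.341037, -p*log2(p) = 0.529357
  p = 16/38 = 0.421053: log2(p) = -1.247928, -p*log2(p) = 0.525443
  p = 7/38 = 0.184211: log2(p) = -2.440573, -p*log2(p) = 0.449579
H = 0.529357 + 0.525443 + 0.449579 = 1.504379

H = 1.5044 bits/symbol


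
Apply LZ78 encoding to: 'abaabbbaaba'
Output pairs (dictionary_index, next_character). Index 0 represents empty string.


LZ78 encoding steps:
Dictionary: {0: ''}
Step 1: w='' (idx 0), next='a' -> output (0, 'a'), add 'a' as idx 1
Step 2: w='' (idx 0), next='b' -> output (0, 'b'), add 'b' as idx 2
Step 3: w='a' (idx 1), next='a' -> output (1, 'a'), add 'aa' as idx 3
Step 4: w='b' (idx 2), next='b' -> output (2, 'b'), add 'bb' as idx 4
Step 5: w='b' (idx 2), next='a' -> output (2, 'a'), add 'ba' as idx 5
Step 6: w='a' (idx 1), next='b' -> output (1, 'b'), add 'ab' as idx 6
Step 7: w='a' (idx 1), end of input -> output (1, '')


Encoded: [(0, 'a'), (0, 'b'), (1, 'a'), (2, 'b'), (2, 'a'), (1, 'b'), (1, '')]


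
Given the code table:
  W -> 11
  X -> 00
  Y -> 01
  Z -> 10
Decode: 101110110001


Decoding:
10 -> Z
11 -> W
10 -> Z
11 -> W
00 -> X
01 -> Y


Result: ZWZWXY


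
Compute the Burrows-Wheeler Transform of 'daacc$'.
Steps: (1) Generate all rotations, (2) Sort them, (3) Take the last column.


Rotations (sorted):
  0: $daacc -> last char: c
  1: aacc$d -> last char: d
  2: acc$da -> last char: a
  3: c$daac -> last char: c
  4: cc$daa -> last char: a
  5: daacc$ -> last char: $


BWT = cdaca$


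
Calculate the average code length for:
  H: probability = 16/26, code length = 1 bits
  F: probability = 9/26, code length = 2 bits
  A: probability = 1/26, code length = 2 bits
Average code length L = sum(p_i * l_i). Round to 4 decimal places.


Weighted contributions p_i * l_i:
  H: (16/26) * 1 = 16/26
  F: (9/26) * 2 = 18/26
  A: (1/26) * 2 = 2/26
Sum = (16 + 18 + 2)/26 = 36/26

L = 36/26 = 1.3846 bits/symbol


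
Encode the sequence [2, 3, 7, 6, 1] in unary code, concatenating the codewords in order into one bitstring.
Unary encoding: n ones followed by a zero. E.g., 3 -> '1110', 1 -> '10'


Encode each number as n ones followed by a terminating 0:
  2 -> 110 (3 bits)
  3 -> 1110 (4 bits)
  7 -> 11111110 (8 bits)
  6 -> 1111110 (7 bits)
  1 -> 10 (2 bits)
Total length = 3 + 4 + 8 + 7 + 2 = 24 bits.

Unary([2, 3, 7, 6, 1]) = 110111011111110111111010 (24 bits)


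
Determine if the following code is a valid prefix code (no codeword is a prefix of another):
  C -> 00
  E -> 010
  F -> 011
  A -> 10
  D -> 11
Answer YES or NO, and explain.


Checking each pair (does one codeword prefix another?):
  C='00' vs E='010': no prefix
  C='00' vs F='011': no prefix
  C='00' vs A='10': no prefix
  C='00' vs D='11': no prefix
  E='010' vs C='00': no prefix
  E='010' vs F='011': no prefix
  E='010' vs A='10': no prefix
  E='010' vs D='11': no prefix
  F='011' vs C='00': no prefix
  F='011' vs E='010': no prefix
  F='011' vs A='10': no prefix
  F='011' vs D='11': no prefix
  A='10' vs C='00': no prefix
  A='10' vs E='010': no prefix
  A='10' vs F='011': no prefix
  A='10' vs D='11': no prefix
  D='11' vs C='00': no prefix
  D='11' vs E='010': no prefix
  D='11' vs F='011': no prefix
  D='11' vs A='10': no prefix
No violation found over all pairs.

YES -- this is a valid prefix code. No codeword is a prefix of any other codeword.


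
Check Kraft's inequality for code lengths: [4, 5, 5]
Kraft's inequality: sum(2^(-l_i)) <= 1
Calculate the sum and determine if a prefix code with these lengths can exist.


Sum = 2^(-4) + 2^(-5) + 2^(-5)
    = 0.0625 + 0.03125 + 0.03125
    = 4/32 = 0.125
Since 0.125 <= 1, Kraft's inequality IS satisfied.
A prefix code with these lengths CAN exist.

Kraft sum = 0.125. Satisfied.


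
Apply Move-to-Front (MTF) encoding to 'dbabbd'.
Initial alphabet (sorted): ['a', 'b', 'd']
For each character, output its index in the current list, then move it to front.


MTF encoding:
'd': index 2 in ['a', 'b', 'd'] -> ['d', 'a', 'b']
'b': index 2 in ['d', 'a', 'b'] -> ['b', 'd', 'a']
'a': index 2 in ['b', 'd', 'a'] -> ['a', 'b', 'd']
'b': index 1 in ['a', 'b', 'd'] -> ['b', 'a', 'd']
'b': index 0 in ['b', 'a', 'd'] -> ['b', 'a', 'd']
'd': index 2 in ['b', 'a', 'd'] -> ['d', 'b', 'a']


Output: [2, 2, 2, 1, 0, 2]


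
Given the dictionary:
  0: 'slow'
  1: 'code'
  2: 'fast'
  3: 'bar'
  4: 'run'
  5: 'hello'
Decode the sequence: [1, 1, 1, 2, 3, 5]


Look up each index in the dictionary:
  1 -> 'code'
  1 -> 'code'
  1 -> 'code'
  2 -> 'fast'
  3 -> 'bar'
  5 -> 'hello'

Decoded: "code code code fast bar hello"


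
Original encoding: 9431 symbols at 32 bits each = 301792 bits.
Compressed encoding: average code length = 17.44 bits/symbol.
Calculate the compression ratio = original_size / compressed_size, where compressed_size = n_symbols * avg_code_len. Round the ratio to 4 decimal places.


original_size = n_symbols * orig_bits = 9431 * 32 = 301792 bits
compressed_size = n_symbols * avg_code_len = 9431 * 17.44 = 164476.64 bits
ratio = original_size / compressed_size = 301792 / 164476.64 = 1.8349

Compression ratio = 1.8349


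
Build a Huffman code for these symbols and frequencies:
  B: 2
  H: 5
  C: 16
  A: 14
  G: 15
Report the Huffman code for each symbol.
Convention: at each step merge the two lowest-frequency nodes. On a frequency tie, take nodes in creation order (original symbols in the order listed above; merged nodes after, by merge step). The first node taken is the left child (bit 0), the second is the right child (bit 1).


Huffman tree construction:
Step 1: Merge B(2) + H(5) = 7
Step 2: Merge (B+H)(7) + A(14) = 21
Step 3: Merge G(15) + C(16) = 31
Step 4: Merge ((B+H)+A)(21) + (G+C)(31) = 52
Read each symbol's code off the tree from the root (left child = 0, right child = 1).

Codes:
  B: 000 (length 3)
  H: 001 (length 3)
  C: 11 (length 2)
  A: 01 (length 2)
  G: 10 (length 2)
Average code length: 111/52 = 2.1346 bits/symbol


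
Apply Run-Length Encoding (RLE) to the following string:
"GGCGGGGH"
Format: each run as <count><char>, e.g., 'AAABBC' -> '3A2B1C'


Scanning runs left to right:
  i=0: run of 'G' x 2 -> '2G'
  i=2: run of 'C' x 1 -> '1C'
  i=3: run of 'G' x 4 -> '4G'
  i=7: run of 'H' x 1 -> '1H'

RLE = 2G1C4G1H


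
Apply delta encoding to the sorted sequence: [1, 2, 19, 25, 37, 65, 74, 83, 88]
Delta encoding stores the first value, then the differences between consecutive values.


First value: 1
Deltas:
  2 - 1 = 1
  19 - 2 = 17
  25 - 19 = 6
  37 - 25 = 12
  65 - 37 = 28
  74 - 65 = 9
  83 - 74 = 9
  88 - 83 = 5


Delta encoded: [1, 1, 17, 6, 12, 28, 9, 9, 5]


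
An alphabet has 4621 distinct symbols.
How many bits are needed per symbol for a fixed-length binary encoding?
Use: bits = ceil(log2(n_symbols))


log2(4621) = 12.174
Bracket: 2^12 = 4096 < 4621 <= 2^13 = 8192
So ceil(log2(4621)) = 13

bits = ceil(log2(4621)) = ceil(12.174) = 13 bits


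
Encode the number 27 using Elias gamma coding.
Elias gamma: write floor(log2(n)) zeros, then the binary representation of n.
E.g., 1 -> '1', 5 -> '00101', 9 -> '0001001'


num_bits = floor(log2(27)) + 1 = 5
leading_zeros = num_bits - 1 = 4
binary(27) = 11011

Elias gamma(27) = '0000' + '11011' = 000011011 (9 bits)


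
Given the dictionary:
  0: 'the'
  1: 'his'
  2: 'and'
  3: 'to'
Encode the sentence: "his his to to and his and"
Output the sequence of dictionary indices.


Look up each word in the dictionary:
  'his' -> 1
  'his' -> 1
  'to' -> 3
  'to' -> 3
  'and' -> 2
  'his' -> 1
  'and' -> 2

Encoded: [1, 1, 3, 3, 2, 1, 2]


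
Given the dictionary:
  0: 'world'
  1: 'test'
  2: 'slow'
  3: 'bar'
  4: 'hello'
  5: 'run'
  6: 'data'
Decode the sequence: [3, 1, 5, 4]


Look up each index in the dictionary:
  3 -> 'bar'
  1 -> 'test'
  5 -> 'run'
  4 -> 'hello'

Decoded: "bar test run hello"


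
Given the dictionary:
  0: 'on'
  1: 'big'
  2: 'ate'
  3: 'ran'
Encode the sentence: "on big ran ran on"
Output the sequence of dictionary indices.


Look up each word in the dictionary:
  'on' -> 0
  'big' -> 1
  'ran' -> 3
  'ran' -> 3
  'on' -> 0

Encoded: [0, 1, 3, 3, 0]


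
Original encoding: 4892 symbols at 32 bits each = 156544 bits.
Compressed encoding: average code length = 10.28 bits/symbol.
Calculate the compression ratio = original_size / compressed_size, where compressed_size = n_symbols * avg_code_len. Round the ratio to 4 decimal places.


original_size = n_symbols * orig_bits = 4892 * 32 = 156544 bits
compressed_size = n_symbols * avg_code_len = 4892 * 10.28 = 50289.76 bits
ratio = original_size / compressed_size = 156544 / 50289.76 = 3.1128

Compression ratio = 3.1128


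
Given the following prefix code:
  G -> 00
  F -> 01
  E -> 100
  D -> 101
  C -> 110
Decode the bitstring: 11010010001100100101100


Decoding step by step:
Bits 110 -> C
Bits 100 -> E
Bits 100 -> E
Bits 01 -> F
Bits 100 -> E
Bits 100 -> E
Bits 101 -> D
Bits 100 -> E


Decoded message: CEEFEEDE


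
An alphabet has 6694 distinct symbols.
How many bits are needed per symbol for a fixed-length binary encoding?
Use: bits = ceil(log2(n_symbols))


log2(6694) = 12.7087
Bracket: 2^12 = 4096 < 6694 <= 2^13 = 8192
So ceil(log2(6694)) = 13

bits = ceil(log2(6694)) = ceil(12.7087) = 13 bits


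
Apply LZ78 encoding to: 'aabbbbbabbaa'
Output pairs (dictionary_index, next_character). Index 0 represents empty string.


LZ78 encoding steps:
Dictionary: {0: ''}
Step 1: w='' (idx 0), next='a' -> output (0, 'a'), add 'a' as idx 1
Step 2: w='a' (idx 1), next='b' -> output (1, 'b'), add 'ab' as idx 2
Step 3: w='' (idx 0), next='b' -> output (0, 'b'), add 'b' as idx 3
Step 4: w='b' (idx 3), next='b' -> output (3, 'b'), add 'bb' as idx 4
Step 5: w='b' (idx 3), next='a' -> output (3, 'a'), add 'ba' as idx 5
Step 6: w='bb' (idx 4), next='a' -> output (4, 'a'), add 'bba' as idx 6
Step 7: w='a' (idx 1), end of input -> output (1, '')


Encoded: [(0, 'a'), (1, 'b'), (0, 'b'), (3, 'b'), (3, 'a'), (4, 'a'), (1, '')]


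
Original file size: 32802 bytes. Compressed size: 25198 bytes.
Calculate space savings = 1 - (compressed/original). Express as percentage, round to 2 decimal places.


ratio = compressed/original = 25198/32802 = 0.768185
savings = 1 - ratio = 1 - 0.768185 = 0.231815
as a percentage: 0.231815 * 100 = 23.18%

Space savings = 1 - 25198/32802 = 23.18%


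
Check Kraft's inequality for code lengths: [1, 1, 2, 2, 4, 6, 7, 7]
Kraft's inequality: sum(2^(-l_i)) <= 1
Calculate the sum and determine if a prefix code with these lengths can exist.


Sum = 2^(-1) + 2^(-1) + 2^(-2) + 2^(-2) + 2^(-4) + 2^(-6) + 2^(-7) + 2^(-7)
    = 0.5 + 0.5 + 0.25 + 0.25 + 0.0625 + 0.015625 + 0.0078125 + 0.0078125
    = 204/128 = 1.59375
Since 1.59375 > 1, Kraft's inequality is NOT satisfied.
A prefix code with these lengths CANNOT exist.

Kraft sum = 1.59375. Not satisfied.


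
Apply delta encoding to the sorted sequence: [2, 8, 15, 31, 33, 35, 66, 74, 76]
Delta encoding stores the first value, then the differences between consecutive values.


First value: 2
Deltas:
  8 - 2 = 6
  15 - 8 = 7
  31 - 15 = 16
  33 - 31 = 2
  35 - 33 = 2
  66 - 35 = 31
  74 - 66 = 8
  76 - 74 = 2


Delta encoded: [2, 6, 7, 16, 2, 2, 31, 8, 2]


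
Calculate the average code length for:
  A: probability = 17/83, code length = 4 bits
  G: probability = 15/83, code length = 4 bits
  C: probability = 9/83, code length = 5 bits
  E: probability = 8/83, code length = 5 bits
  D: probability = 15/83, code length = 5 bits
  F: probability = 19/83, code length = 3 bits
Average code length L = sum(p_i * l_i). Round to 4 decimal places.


Weighted contributions p_i * l_i:
  A: (17/83) * 4 = 68/83
  G: (15/83) * 4 = 60/83
  C: (9/83) * 5 = 45/83
  E: (8/83) * 5 = 40/83
  D: (15/83) * 5 = 75/83
  F: (19/83) * 3 = 57/83
Sum = (68 + 60 + 45 + 40 + 75 + 57)/83 = 345/83

L = 345/83 = 4.1566 bits/symbol


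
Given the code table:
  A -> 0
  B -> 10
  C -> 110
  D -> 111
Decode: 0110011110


Decoding:
0 -> A
110 -> C
0 -> A
111 -> D
10 -> B


Result: ACADB


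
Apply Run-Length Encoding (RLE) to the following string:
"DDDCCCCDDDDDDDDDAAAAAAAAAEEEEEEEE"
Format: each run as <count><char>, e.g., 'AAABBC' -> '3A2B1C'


Scanning runs left to right:
  i=0: run of 'D' x 3 -> '3D'
  i=3: run of 'C' x 4 -> '4C'
  i=7: run of 'D' x 9 -> '9D'
  i=16: run of 'A' x 9 -> '9A'
  i=25: run of 'E' x 8 -> '8E'

RLE = 3D4C9D9A8E


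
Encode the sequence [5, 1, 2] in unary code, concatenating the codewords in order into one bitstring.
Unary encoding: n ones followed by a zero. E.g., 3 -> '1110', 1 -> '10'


Encode each number as n ones followed by a terminating 0:
  5 -> 111110 (6 bits)
  1 -> 10 (2 bits)
  2 -> 110 (3 bits)
Total length = 6 + 2 + 3 = 11 bits.

Unary([5, 1, 2]) = 11111010110 (11 bits)


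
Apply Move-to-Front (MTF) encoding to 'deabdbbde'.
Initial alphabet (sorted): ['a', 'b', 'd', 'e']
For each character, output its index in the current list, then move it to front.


MTF encoding:
'd': index 2 in ['a', 'b', 'd', 'e'] -> ['d', 'a', 'b', 'e']
'e': index 3 in ['d', 'a', 'b', 'e'] -> ['e', 'd', 'a', 'b']
'a': index 2 in ['e', 'd', 'a', 'b'] -> ['a', 'e', 'd', 'b']
'b': index 3 in ['a', 'e', 'd', 'b'] -> ['b', 'a', 'e', 'd']
'd': index 3 in ['b', 'a', 'e', 'd'] -> ['d', 'b', 'a', 'e']
'b': index 1 in ['d', 'b', 'a', 'e'] -> ['b', 'd', 'a', 'e']
'b': index 0 in ['b', 'd', 'a', 'e'] -> ['b', 'd', 'a', 'e']
'd': index 1 in ['b', 'd', 'a', 'e'] -> ['d', 'b', 'a', 'e']
'e': index 3 in ['d', 'b', 'a', 'e'] -> ['e', 'd', 'b', 'a']


Output: [2, 3, 2, 3, 3, 1, 0, 1, 3]
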